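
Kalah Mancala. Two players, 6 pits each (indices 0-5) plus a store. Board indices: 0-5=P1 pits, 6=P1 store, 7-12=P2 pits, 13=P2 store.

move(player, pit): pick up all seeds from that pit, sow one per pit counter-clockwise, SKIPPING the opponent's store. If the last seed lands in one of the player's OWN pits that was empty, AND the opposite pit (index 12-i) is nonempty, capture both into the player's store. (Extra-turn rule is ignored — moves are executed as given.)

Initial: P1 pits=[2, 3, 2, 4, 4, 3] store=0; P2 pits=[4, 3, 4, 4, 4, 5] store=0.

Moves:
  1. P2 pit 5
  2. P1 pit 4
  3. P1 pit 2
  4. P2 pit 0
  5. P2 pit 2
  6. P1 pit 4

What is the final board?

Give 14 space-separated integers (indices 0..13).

Move 1: P2 pit5 -> P1=[3,4,3,5,4,3](0) P2=[4,3,4,4,4,0](1)
Move 2: P1 pit4 -> P1=[3,4,3,5,0,4](1) P2=[5,4,4,4,4,0](1)
Move 3: P1 pit2 -> P1=[3,4,0,6,1,5](1) P2=[5,4,4,4,4,0](1)
Move 4: P2 pit0 -> P1=[0,4,0,6,1,5](1) P2=[0,5,5,5,5,0](5)
Move 5: P2 pit2 -> P1=[1,4,0,6,1,5](1) P2=[0,5,0,6,6,1](6)
Move 6: P1 pit4 -> P1=[1,4,0,6,0,6](1) P2=[0,5,0,6,6,1](6)

Answer: 1 4 0 6 0 6 1 0 5 0 6 6 1 6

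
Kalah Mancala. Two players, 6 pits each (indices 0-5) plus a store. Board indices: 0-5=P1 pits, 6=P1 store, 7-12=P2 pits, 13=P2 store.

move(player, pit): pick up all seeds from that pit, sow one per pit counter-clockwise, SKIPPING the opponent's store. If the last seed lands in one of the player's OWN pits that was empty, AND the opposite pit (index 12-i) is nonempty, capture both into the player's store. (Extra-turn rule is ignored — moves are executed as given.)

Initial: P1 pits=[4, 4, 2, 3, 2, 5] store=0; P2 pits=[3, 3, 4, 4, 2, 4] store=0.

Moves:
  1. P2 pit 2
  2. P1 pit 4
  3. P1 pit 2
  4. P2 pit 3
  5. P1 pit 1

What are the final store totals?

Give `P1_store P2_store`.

Move 1: P2 pit2 -> P1=[4,4,2,3,2,5](0) P2=[3,3,0,5,3,5](1)
Move 2: P1 pit4 -> P1=[4,4,2,3,0,6](1) P2=[3,3,0,5,3,5](1)
Move 3: P1 pit2 -> P1=[4,4,0,4,0,6](5) P2=[3,0,0,5,3,5](1)
Move 4: P2 pit3 -> P1=[5,5,0,4,0,6](5) P2=[3,0,0,0,4,6](2)
Move 5: P1 pit1 -> P1=[5,0,1,5,1,7](6) P2=[3,0,0,0,4,6](2)

Answer: 6 2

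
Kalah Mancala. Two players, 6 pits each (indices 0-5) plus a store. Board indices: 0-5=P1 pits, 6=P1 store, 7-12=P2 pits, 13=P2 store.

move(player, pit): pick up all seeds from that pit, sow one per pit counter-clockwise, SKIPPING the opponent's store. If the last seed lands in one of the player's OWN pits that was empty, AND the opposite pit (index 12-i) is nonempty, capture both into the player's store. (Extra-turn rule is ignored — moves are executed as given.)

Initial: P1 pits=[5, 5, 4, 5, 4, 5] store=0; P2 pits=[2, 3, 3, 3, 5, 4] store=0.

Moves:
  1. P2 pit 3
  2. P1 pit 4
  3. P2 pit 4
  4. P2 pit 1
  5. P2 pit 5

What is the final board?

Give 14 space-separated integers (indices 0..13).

Move 1: P2 pit3 -> P1=[5,5,4,5,4,5](0) P2=[2,3,3,0,6,5](1)
Move 2: P1 pit4 -> P1=[5,5,4,5,0,6](1) P2=[3,4,3,0,6,5](1)
Move 3: P2 pit4 -> P1=[6,6,5,6,0,6](1) P2=[3,4,3,0,0,6](2)
Move 4: P2 pit1 -> P1=[6,6,5,6,0,6](1) P2=[3,0,4,1,1,7](2)
Move 5: P2 pit5 -> P1=[7,7,6,7,1,7](1) P2=[3,0,4,1,1,0](3)

Answer: 7 7 6 7 1 7 1 3 0 4 1 1 0 3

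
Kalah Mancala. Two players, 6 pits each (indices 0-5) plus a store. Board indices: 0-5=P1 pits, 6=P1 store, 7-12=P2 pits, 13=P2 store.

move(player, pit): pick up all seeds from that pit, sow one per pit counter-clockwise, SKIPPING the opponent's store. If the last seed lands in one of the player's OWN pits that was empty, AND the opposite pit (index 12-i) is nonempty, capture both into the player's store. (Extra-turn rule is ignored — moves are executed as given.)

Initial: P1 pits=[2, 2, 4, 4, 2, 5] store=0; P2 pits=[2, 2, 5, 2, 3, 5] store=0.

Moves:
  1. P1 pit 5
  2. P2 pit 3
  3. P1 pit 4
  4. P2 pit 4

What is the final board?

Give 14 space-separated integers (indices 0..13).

Answer: 3 3 4 4 0 1 2 3 3 6 0 0 7 2

Derivation:
Move 1: P1 pit5 -> P1=[2,2,4,4,2,0](1) P2=[3,3,6,3,3,5](0)
Move 2: P2 pit3 -> P1=[2,2,4,4,2,0](1) P2=[3,3,6,0,4,6](1)
Move 3: P1 pit4 -> P1=[2,2,4,4,0,1](2) P2=[3,3,6,0,4,6](1)
Move 4: P2 pit4 -> P1=[3,3,4,4,0,1](2) P2=[3,3,6,0,0,7](2)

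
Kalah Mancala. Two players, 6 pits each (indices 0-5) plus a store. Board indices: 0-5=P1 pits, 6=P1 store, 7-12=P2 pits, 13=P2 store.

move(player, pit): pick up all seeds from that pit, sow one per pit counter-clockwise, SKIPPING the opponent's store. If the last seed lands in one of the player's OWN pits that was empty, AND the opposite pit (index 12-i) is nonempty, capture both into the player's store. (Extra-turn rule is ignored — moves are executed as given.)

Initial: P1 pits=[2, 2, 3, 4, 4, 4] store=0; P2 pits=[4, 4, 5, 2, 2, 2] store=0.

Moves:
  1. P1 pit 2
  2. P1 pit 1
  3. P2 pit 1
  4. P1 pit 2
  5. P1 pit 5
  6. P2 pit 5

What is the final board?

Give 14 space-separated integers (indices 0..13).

Answer: 3 1 0 7 5 0 1 5 1 7 4 3 0 1

Derivation:
Move 1: P1 pit2 -> P1=[2,2,0,5,5,5](0) P2=[4,4,5,2,2,2](0)
Move 2: P1 pit1 -> P1=[2,0,1,6,5,5](0) P2=[4,4,5,2,2,2](0)
Move 3: P2 pit1 -> P1=[2,0,1,6,5,5](0) P2=[4,0,6,3,3,3](0)
Move 4: P1 pit2 -> P1=[2,0,0,7,5,5](0) P2=[4,0,6,3,3,3](0)
Move 5: P1 pit5 -> P1=[2,0,0,7,5,0](1) P2=[5,1,7,4,3,3](0)
Move 6: P2 pit5 -> P1=[3,1,0,7,5,0](1) P2=[5,1,7,4,3,0](1)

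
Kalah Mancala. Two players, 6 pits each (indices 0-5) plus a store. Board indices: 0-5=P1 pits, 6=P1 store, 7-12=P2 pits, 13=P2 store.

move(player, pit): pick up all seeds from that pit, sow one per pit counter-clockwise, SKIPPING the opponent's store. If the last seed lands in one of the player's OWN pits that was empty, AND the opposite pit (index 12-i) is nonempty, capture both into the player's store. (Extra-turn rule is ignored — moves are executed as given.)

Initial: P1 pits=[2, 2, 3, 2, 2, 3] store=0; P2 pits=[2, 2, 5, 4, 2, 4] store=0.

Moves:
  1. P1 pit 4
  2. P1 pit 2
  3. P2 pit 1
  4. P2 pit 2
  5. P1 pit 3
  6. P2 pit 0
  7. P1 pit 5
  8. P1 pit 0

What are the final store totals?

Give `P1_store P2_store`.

Move 1: P1 pit4 -> P1=[2,2,3,2,0,4](1) P2=[2,2,5,4,2,4](0)
Move 2: P1 pit2 -> P1=[2,2,0,3,1,5](1) P2=[2,2,5,4,2,4](0)
Move 3: P2 pit1 -> P1=[2,2,0,3,1,5](1) P2=[2,0,6,5,2,4](0)
Move 4: P2 pit2 -> P1=[3,3,0,3,1,5](1) P2=[2,0,0,6,3,5](1)
Move 5: P1 pit3 -> P1=[3,3,0,0,2,6](2) P2=[2,0,0,6,3,5](1)
Move 6: P2 pit0 -> P1=[3,3,0,0,2,6](2) P2=[0,1,1,6,3,5](1)
Move 7: P1 pit5 -> P1=[3,3,0,0,2,0](3) P2=[1,2,2,7,4,5](1)
Move 8: P1 pit0 -> P1=[0,4,1,0,2,0](6) P2=[1,2,0,7,4,5](1)

Answer: 6 1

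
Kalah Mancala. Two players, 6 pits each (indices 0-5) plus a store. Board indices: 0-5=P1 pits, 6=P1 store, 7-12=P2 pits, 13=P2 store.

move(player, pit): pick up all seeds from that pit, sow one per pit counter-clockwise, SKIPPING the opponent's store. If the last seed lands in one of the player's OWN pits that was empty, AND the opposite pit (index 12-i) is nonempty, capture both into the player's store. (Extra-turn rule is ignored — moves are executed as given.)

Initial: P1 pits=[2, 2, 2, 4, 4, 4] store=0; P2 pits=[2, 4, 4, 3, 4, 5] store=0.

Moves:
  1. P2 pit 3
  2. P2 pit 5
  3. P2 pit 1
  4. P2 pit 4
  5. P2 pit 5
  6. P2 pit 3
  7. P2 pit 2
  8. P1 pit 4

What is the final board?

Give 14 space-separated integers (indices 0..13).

Answer: 2 0 4 6 0 5 1 3 1 1 1 1 1 14

Derivation:
Move 1: P2 pit3 -> P1=[2,2,2,4,4,4](0) P2=[2,4,4,0,5,6](1)
Move 2: P2 pit5 -> P1=[3,3,3,5,5,4](0) P2=[2,4,4,0,5,0](2)
Move 3: P2 pit1 -> P1=[0,3,3,5,5,4](0) P2=[2,0,5,1,6,0](6)
Move 4: P2 pit4 -> P1=[1,4,4,6,5,4](0) P2=[2,0,5,1,0,1](7)
Move 5: P2 pit5 -> P1=[1,4,4,6,5,4](0) P2=[2,0,5,1,0,0](8)
Move 6: P2 pit3 -> P1=[1,0,4,6,5,4](0) P2=[2,0,5,0,0,0](13)
Move 7: P2 pit2 -> P1=[2,0,4,6,5,4](0) P2=[2,0,0,1,1,1](14)
Move 8: P1 pit4 -> P1=[2,0,4,6,0,5](1) P2=[3,1,1,1,1,1](14)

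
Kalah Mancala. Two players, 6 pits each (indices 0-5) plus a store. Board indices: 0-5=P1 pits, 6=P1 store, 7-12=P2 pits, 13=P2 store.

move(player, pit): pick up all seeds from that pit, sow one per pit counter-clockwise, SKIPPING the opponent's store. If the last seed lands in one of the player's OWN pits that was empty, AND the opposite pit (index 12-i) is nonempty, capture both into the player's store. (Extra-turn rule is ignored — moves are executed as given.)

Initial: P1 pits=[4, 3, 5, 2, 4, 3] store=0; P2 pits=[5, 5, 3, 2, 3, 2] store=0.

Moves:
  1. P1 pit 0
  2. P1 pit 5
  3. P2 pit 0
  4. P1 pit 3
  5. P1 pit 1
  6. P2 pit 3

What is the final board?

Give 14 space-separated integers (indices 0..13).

Move 1: P1 pit0 -> P1=[0,4,6,3,5,3](0) P2=[5,5,3,2,3,2](0)
Move 2: P1 pit5 -> P1=[0,4,6,3,5,0](1) P2=[6,6,3,2,3,2](0)
Move 3: P2 pit0 -> P1=[0,4,6,3,5,0](1) P2=[0,7,4,3,4,3](1)
Move 4: P1 pit3 -> P1=[0,4,6,0,6,1](2) P2=[0,7,4,3,4,3](1)
Move 5: P1 pit1 -> P1=[0,0,7,1,7,2](2) P2=[0,7,4,3,4,3](1)
Move 6: P2 pit3 -> P1=[0,0,7,1,7,2](2) P2=[0,7,4,0,5,4](2)

Answer: 0 0 7 1 7 2 2 0 7 4 0 5 4 2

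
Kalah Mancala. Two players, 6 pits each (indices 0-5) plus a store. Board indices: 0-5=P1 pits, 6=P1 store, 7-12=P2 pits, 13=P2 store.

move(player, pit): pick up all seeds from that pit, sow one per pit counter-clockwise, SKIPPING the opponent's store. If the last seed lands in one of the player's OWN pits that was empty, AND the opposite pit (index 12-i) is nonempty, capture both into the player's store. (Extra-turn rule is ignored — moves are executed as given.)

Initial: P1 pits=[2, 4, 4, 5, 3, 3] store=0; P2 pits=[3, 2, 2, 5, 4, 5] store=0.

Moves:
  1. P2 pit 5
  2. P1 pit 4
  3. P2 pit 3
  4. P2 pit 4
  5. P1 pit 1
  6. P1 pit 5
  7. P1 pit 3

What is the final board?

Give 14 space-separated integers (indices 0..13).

Move 1: P2 pit5 -> P1=[3,5,5,6,3,3](0) P2=[3,2,2,5,4,0](1)
Move 2: P1 pit4 -> P1=[3,5,5,6,0,4](1) P2=[4,2,2,5,4,0](1)
Move 3: P2 pit3 -> P1=[4,6,5,6,0,4](1) P2=[4,2,2,0,5,1](2)
Move 4: P2 pit4 -> P1=[5,7,6,6,0,4](1) P2=[4,2,2,0,0,2](3)
Move 5: P1 pit1 -> P1=[5,0,7,7,1,5](2) P2=[5,3,2,0,0,2](3)
Move 6: P1 pit5 -> P1=[5,0,7,7,1,0](3) P2=[6,4,3,1,0,2](3)
Move 7: P1 pit3 -> P1=[5,0,7,0,2,1](4) P2=[7,5,4,2,0,2](3)

Answer: 5 0 7 0 2 1 4 7 5 4 2 0 2 3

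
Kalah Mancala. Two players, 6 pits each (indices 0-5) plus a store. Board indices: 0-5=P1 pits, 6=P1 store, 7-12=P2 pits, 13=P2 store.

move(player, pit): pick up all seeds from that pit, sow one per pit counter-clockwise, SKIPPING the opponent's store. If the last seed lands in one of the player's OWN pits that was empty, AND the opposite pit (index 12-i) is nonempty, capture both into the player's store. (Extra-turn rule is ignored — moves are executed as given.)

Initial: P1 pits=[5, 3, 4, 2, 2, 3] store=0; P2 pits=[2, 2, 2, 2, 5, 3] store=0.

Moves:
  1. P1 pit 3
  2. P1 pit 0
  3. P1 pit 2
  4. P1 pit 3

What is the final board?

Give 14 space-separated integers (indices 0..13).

Move 1: P1 pit3 -> P1=[5,3,4,0,3,4](0) P2=[2,2,2,2,5,3](0)
Move 2: P1 pit0 -> P1=[0,4,5,1,4,5](0) P2=[2,2,2,2,5,3](0)
Move 3: P1 pit2 -> P1=[0,4,0,2,5,6](1) P2=[3,2,2,2,5,3](0)
Move 4: P1 pit3 -> P1=[0,4,0,0,6,7](1) P2=[3,2,2,2,5,3](0)

Answer: 0 4 0 0 6 7 1 3 2 2 2 5 3 0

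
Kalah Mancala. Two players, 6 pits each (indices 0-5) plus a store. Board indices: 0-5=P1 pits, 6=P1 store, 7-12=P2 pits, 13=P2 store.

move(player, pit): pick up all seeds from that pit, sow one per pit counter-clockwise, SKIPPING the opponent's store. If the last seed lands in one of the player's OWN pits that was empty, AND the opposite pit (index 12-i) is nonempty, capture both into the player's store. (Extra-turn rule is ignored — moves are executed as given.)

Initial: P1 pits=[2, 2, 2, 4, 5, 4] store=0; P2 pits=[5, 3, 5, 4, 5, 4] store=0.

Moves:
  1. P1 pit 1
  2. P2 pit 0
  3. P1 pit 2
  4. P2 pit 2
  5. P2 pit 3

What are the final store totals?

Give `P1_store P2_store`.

Move 1: P1 pit1 -> P1=[2,0,3,5,5,4](0) P2=[5,3,5,4,5,4](0)
Move 2: P2 pit0 -> P1=[2,0,3,5,5,4](0) P2=[0,4,6,5,6,5](0)
Move 3: P1 pit2 -> P1=[2,0,0,6,6,5](0) P2=[0,4,6,5,6,5](0)
Move 4: P2 pit2 -> P1=[3,1,0,6,6,5](0) P2=[0,4,0,6,7,6](1)
Move 5: P2 pit3 -> P1=[4,2,1,6,6,5](0) P2=[0,4,0,0,8,7](2)

Answer: 0 2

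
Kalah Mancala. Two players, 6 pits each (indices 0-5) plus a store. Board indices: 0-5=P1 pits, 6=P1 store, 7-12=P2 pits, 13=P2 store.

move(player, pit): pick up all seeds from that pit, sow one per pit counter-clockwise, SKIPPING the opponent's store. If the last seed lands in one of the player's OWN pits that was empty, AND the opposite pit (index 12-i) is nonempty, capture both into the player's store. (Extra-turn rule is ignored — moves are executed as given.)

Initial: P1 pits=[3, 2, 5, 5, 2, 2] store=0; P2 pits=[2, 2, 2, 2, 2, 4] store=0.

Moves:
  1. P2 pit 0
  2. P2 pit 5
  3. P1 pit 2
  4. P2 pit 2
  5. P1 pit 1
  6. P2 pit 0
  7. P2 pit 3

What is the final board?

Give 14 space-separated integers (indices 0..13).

Answer: 0 0 1 7 4 3 1 0 5 0 0 4 1 7

Derivation:
Move 1: P2 pit0 -> P1=[3,2,5,5,2,2](0) P2=[0,3,3,2,2,4](0)
Move 2: P2 pit5 -> P1=[4,3,6,5,2,2](0) P2=[0,3,3,2,2,0](1)
Move 3: P1 pit2 -> P1=[4,3,0,6,3,3](1) P2=[1,4,3,2,2,0](1)
Move 4: P2 pit2 -> P1=[0,3,0,6,3,3](1) P2=[1,4,0,3,3,0](6)
Move 5: P1 pit1 -> P1=[0,0,1,7,4,3](1) P2=[1,4,0,3,3,0](6)
Move 6: P2 pit0 -> P1=[0,0,1,7,4,3](1) P2=[0,5,0,3,3,0](6)
Move 7: P2 pit3 -> P1=[0,0,1,7,4,3](1) P2=[0,5,0,0,4,1](7)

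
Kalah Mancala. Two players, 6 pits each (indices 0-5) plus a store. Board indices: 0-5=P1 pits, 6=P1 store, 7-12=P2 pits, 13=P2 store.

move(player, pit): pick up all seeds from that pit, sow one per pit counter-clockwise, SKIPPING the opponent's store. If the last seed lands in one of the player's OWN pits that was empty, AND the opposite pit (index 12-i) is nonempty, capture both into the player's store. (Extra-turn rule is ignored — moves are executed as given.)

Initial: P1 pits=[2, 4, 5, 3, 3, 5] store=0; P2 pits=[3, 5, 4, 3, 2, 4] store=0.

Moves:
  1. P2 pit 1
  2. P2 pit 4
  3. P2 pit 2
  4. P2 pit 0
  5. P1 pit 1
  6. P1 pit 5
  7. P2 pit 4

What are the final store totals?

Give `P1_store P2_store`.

Move 1: P2 pit1 -> P1=[2,4,5,3,3,5](0) P2=[3,0,5,4,3,5](1)
Move 2: P2 pit4 -> P1=[3,4,5,3,3,5](0) P2=[3,0,5,4,0,6](2)
Move 3: P2 pit2 -> P1=[4,4,5,3,3,5](0) P2=[3,0,0,5,1,7](3)
Move 4: P2 pit0 -> P1=[4,4,5,3,3,5](0) P2=[0,1,1,6,1,7](3)
Move 5: P1 pit1 -> P1=[4,0,6,4,4,6](0) P2=[0,1,1,6,1,7](3)
Move 6: P1 pit5 -> P1=[4,0,6,4,4,0](1) P2=[1,2,2,7,2,7](3)
Move 7: P2 pit4 -> P1=[4,0,6,4,4,0](1) P2=[1,2,2,7,0,8](4)

Answer: 1 4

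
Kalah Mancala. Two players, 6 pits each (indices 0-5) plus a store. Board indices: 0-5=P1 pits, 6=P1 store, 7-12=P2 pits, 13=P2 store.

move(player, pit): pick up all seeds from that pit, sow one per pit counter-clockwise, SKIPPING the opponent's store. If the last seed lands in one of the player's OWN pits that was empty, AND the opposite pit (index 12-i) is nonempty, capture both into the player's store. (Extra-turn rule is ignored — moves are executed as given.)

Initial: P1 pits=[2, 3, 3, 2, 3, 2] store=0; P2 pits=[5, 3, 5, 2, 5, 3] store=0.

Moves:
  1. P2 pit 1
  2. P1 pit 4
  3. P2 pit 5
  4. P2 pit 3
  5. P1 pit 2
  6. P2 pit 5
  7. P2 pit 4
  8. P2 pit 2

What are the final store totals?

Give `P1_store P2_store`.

Move 1: P2 pit1 -> P1=[2,3,3,2,3,2](0) P2=[5,0,6,3,6,3](0)
Move 2: P1 pit4 -> P1=[2,3,3,2,0,3](1) P2=[6,0,6,3,6,3](0)
Move 3: P2 pit5 -> P1=[3,4,3,2,0,3](1) P2=[6,0,6,3,6,0](1)
Move 4: P2 pit3 -> P1=[3,4,3,2,0,3](1) P2=[6,0,6,0,7,1](2)
Move 5: P1 pit2 -> P1=[3,4,0,3,1,4](1) P2=[6,0,6,0,7,1](2)
Move 6: P2 pit5 -> P1=[3,4,0,3,1,4](1) P2=[6,0,6,0,7,0](3)
Move 7: P2 pit4 -> P1=[4,5,1,4,2,4](1) P2=[6,0,6,0,0,1](4)
Move 8: P2 pit2 -> P1=[5,6,1,4,2,4](1) P2=[6,0,0,1,1,2](5)

Answer: 1 5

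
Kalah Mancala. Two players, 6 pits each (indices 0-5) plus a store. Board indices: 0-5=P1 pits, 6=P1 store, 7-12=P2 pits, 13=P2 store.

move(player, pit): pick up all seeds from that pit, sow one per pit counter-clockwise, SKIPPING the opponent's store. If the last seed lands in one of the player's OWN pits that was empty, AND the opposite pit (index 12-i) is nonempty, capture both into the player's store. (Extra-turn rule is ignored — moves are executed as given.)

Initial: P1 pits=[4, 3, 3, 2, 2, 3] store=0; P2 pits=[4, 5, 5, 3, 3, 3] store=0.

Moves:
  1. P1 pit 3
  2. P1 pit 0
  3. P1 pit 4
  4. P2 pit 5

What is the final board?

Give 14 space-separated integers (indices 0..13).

Move 1: P1 pit3 -> P1=[4,3,3,0,3,4](0) P2=[4,5,5,3,3,3](0)
Move 2: P1 pit0 -> P1=[0,4,4,1,4,4](0) P2=[4,5,5,3,3,3](0)
Move 3: P1 pit4 -> P1=[0,4,4,1,0,5](1) P2=[5,6,5,3,3,3](0)
Move 4: P2 pit5 -> P1=[1,5,4,1,0,5](1) P2=[5,6,5,3,3,0](1)

Answer: 1 5 4 1 0 5 1 5 6 5 3 3 0 1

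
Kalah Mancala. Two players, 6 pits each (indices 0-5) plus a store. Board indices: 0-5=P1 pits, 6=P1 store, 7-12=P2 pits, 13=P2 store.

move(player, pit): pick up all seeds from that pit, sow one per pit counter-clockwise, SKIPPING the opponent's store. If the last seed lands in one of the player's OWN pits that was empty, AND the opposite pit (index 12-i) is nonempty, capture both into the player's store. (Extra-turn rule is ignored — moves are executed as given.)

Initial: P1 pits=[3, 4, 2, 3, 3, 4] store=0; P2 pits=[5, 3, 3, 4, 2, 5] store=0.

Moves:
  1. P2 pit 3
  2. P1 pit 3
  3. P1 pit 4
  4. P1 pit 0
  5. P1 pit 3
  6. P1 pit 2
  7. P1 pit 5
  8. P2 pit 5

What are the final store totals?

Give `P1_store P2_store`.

Answer: 8 2

Derivation:
Move 1: P2 pit3 -> P1=[4,4,2,3,3,4](0) P2=[5,3,3,0,3,6](1)
Move 2: P1 pit3 -> P1=[4,4,2,0,4,5](1) P2=[5,3,3,0,3,6](1)
Move 3: P1 pit4 -> P1=[4,4,2,0,0,6](2) P2=[6,4,3,0,3,6](1)
Move 4: P1 pit0 -> P1=[0,5,3,1,0,6](7) P2=[6,0,3,0,3,6](1)
Move 5: P1 pit3 -> P1=[0,5,3,0,1,6](7) P2=[6,0,3,0,3,6](1)
Move 6: P1 pit2 -> P1=[0,5,0,1,2,7](7) P2=[6,0,3,0,3,6](1)
Move 7: P1 pit5 -> P1=[0,5,0,1,2,0](8) P2=[7,1,4,1,4,7](1)
Move 8: P2 pit5 -> P1=[1,6,1,2,3,1](8) P2=[7,1,4,1,4,0](2)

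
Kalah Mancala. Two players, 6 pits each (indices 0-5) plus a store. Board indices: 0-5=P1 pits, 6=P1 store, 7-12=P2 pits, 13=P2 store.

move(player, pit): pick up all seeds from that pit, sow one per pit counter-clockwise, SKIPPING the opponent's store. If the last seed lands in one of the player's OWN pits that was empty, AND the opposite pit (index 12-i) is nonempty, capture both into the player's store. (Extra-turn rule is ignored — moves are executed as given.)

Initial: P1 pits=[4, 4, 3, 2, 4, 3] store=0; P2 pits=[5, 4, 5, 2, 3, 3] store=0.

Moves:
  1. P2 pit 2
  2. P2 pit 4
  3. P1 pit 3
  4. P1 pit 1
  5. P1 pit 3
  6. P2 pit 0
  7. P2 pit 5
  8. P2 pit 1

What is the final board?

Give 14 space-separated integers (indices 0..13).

Answer: 7 1 5 1 8 5 1 0 0 2 5 2 1 4

Derivation:
Move 1: P2 pit2 -> P1=[5,4,3,2,4,3](0) P2=[5,4,0,3,4,4](1)
Move 2: P2 pit4 -> P1=[6,5,3,2,4,3](0) P2=[5,4,0,3,0,5](2)
Move 3: P1 pit3 -> P1=[6,5,3,0,5,4](0) P2=[5,4,0,3,0,5](2)
Move 4: P1 pit1 -> P1=[6,0,4,1,6,5](1) P2=[5,4,0,3,0,5](2)
Move 5: P1 pit3 -> P1=[6,0,4,0,7,5](1) P2=[5,4,0,3,0,5](2)
Move 6: P2 pit0 -> P1=[6,0,4,0,7,5](1) P2=[0,5,1,4,1,6](2)
Move 7: P2 pit5 -> P1=[7,1,5,1,8,5](1) P2=[0,5,1,4,1,0](3)
Move 8: P2 pit1 -> P1=[7,1,5,1,8,5](1) P2=[0,0,2,5,2,1](4)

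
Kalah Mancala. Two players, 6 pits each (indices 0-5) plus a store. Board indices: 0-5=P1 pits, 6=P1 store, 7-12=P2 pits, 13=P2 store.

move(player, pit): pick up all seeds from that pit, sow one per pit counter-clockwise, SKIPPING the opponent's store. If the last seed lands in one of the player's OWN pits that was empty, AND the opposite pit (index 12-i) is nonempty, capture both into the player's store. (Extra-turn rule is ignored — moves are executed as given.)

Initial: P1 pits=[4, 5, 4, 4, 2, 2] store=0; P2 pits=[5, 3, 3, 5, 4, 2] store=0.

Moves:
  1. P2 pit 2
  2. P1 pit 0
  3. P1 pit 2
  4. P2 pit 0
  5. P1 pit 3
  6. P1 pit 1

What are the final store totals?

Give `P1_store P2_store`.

Answer: 3 1

Derivation:
Move 1: P2 pit2 -> P1=[4,5,4,4,2,2](0) P2=[5,3,0,6,5,3](0)
Move 2: P1 pit0 -> P1=[0,6,5,5,3,2](0) P2=[5,3,0,6,5,3](0)
Move 3: P1 pit2 -> P1=[0,6,0,6,4,3](1) P2=[6,3,0,6,5,3](0)
Move 4: P2 pit0 -> P1=[0,6,0,6,4,3](1) P2=[0,4,1,7,6,4](1)
Move 5: P1 pit3 -> P1=[0,6,0,0,5,4](2) P2=[1,5,2,7,6,4](1)
Move 6: P1 pit1 -> P1=[0,0,1,1,6,5](3) P2=[2,5,2,7,6,4](1)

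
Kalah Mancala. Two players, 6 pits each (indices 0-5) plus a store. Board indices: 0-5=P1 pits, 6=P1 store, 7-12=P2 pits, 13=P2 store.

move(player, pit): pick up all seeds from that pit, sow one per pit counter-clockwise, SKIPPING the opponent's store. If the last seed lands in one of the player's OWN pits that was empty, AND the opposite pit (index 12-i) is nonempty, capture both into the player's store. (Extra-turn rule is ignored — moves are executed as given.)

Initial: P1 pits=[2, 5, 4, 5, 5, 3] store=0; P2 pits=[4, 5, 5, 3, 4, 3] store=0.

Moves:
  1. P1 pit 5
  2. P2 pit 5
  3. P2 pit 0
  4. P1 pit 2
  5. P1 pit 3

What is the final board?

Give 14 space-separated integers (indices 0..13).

Answer: 0 6 0 0 7 2 3 1 8 7 4 5 0 5

Derivation:
Move 1: P1 pit5 -> P1=[2,5,4,5,5,0](1) P2=[5,6,5,3,4,3](0)
Move 2: P2 pit5 -> P1=[3,6,4,5,5,0](1) P2=[5,6,5,3,4,0](1)
Move 3: P2 pit0 -> P1=[0,6,4,5,5,0](1) P2=[0,7,6,4,5,0](5)
Move 4: P1 pit2 -> P1=[0,6,0,6,6,1](2) P2=[0,7,6,4,5,0](5)
Move 5: P1 pit3 -> P1=[0,6,0,0,7,2](3) P2=[1,8,7,4,5,0](5)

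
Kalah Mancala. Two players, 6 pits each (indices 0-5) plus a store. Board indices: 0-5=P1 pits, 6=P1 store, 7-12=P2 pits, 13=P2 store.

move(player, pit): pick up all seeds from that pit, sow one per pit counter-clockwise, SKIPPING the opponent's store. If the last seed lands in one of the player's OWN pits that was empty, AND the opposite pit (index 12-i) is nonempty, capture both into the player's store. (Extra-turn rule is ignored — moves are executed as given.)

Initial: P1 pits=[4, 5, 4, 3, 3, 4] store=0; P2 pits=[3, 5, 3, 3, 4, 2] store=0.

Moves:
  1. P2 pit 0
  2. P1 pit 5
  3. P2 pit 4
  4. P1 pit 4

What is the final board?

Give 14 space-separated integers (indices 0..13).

Answer: 5 6 4 3 0 1 2 2 7 5 4 0 3 1

Derivation:
Move 1: P2 pit0 -> P1=[4,5,4,3,3,4](0) P2=[0,6,4,4,4,2](0)
Move 2: P1 pit5 -> P1=[4,5,4,3,3,0](1) P2=[1,7,5,4,4,2](0)
Move 3: P2 pit4 -> P1=[5,6,4,3,3,0](1) P2=[1,7,5,4,0,3](1)
Move 4: P1 pit4 -> P1=[5,6,4,3,0,1](2) P2=[2,7,5,4,0,3](1)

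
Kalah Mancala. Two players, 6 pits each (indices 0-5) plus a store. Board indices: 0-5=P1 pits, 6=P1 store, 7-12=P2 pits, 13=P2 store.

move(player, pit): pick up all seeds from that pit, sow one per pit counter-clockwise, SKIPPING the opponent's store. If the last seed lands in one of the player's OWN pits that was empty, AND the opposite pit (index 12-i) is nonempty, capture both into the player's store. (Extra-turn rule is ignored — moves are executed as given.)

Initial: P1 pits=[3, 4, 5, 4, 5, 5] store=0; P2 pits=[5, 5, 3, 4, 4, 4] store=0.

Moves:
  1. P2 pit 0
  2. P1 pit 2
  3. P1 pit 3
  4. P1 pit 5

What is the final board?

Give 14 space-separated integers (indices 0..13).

Move 1: P2 pit0 -> P1=[3,4,5,4,5,5](0) P2=[0,6,4,5,5,5](0)
Move 2: P1 pit2 -> P1=[3,4,0,5,6,6](1) P2=[1,6,4,5,5,5](0)
Move 3: P1 pit3 -> P1=[3,4,0,0,7,7](2) P2=[2,7,4,5,5,5](0)
Move 4: P1 pit5 -> P1=[3,4,0,0,7,0](3) P2=[3,8,5,6,6,6](0)

Answer: 3 4 0 0 7 0 3 3 8 5 6 6 6 0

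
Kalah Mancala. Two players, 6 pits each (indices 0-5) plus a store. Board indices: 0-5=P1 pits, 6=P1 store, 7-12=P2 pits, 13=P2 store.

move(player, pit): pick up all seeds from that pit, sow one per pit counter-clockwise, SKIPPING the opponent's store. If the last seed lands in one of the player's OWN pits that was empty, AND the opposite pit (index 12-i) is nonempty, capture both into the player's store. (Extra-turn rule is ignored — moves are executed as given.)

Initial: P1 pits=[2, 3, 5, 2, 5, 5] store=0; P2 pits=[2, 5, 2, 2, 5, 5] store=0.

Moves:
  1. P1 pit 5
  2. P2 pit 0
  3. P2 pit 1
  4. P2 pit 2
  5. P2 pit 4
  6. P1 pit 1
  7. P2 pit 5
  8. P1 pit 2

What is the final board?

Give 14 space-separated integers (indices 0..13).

Answer: 6 1 0 6 9 1 3 1 1 1 7 0 0 7

Derivation:
Move 1: P1 pit5 -> P1=[2,3,5,2,5,0](1) P2=[3,6,3,3,5,5](0)
Move 2: P2 pit0 -> P1=[2,3,5,2,5,0](1) P2=[0,7,4,4,5,5](0)
Move 3: P2 pit1 -> P1=[3,4,5,2,5,0](1) P2=[0,0,5,5,6,6](1)
Move 4: P2 pit2 -> P1=[4,4,5,2,5,0](1) P2=[0,0,0,6,7,7](2)
Move 5: P2 pit4 -> P1=[5,5,6,3,6,0](1) P2=[0,0,0,6,0,8](3)
Move 6: P1 pit1 -> P1=[5,0,7,4,7,1](2) P2=[0,0,0,6,0,8](3)
Move 7: P2 pit5 -> P1=[6,1,8,5,8,0](2) P2=[0,0,0,6,0,0](7)
Move 8: P1 pit2 -> P1=[6,1,0,6,9,1](3) P2=[1,1,1,7,0,0](7)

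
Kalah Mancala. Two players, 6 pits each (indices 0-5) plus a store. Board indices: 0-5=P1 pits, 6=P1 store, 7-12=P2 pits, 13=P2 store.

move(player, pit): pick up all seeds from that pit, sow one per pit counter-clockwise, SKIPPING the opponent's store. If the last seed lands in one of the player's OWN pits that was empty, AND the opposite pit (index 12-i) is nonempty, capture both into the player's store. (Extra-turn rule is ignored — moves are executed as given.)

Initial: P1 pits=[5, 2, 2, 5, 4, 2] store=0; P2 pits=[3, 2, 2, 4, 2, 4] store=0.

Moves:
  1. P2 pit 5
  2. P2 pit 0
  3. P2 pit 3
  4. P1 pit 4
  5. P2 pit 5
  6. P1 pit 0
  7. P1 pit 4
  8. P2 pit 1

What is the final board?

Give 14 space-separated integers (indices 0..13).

Answer: 0 5 4 6 0 5 2 2 0 4 1 4 1 3

Derivation:
Move 1: P2 pit5 -> P1=[6,3,3,5,4,2](0) P2=[3,2,2,4,2,0](1)
Move 2: P2 pit0 -> P1=[6,3,3,5,4,2](0) P2=[0,3,3,5,2,0](1)
Move 3: P2 pit3 -> P1=[7,4,3,5,4,2](0) P2=[0,3,3,0,3,1](2)
Move 4: P1 pit4 -> P1=[7,4,3,5,0,3](1) P2=[1,4,3,0,3,1](2)
Move 5: P2 pit5 -> P1=[7,4,3,5,0,3](1) P2=[1,4,3,0,3,0](3)
Move 6: P1 pit0 -> P1=[0,5,4,6,1,4](2) P2=[2,4,3,0,3,0](3)
Move 7: P1 pit4 -> P1=[0,5,4,6,0,5](2) P2=[2,4,3,0,3,0](3)
Move 8: P2 pit1 -> P1=[0,5,4,6,0,5](2) P2=[2,0,4,1,4,1](3)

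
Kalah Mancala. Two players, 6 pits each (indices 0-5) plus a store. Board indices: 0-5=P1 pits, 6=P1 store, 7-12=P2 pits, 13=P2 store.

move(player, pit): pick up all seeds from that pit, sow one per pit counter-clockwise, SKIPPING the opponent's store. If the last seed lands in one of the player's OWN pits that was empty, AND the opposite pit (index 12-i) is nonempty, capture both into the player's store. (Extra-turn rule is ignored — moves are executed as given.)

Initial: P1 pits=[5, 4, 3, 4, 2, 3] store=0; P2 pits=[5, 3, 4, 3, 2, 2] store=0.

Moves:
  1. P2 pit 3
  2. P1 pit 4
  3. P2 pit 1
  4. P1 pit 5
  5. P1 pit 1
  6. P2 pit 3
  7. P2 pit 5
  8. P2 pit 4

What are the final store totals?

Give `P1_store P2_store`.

Move 1: P2 pit3 -> P1=[5,4,3,4,2,3](0) P2=[5,3,4,0,3,3](1)
Move 2: P1 pit4 -> P1=[5,4,3,4,0,4](1) P2=[5,3,4,0,3,3](1)
Move 3: P2 pit1 -> P1=[5,4,3,4,0,4](1) P2=[5,0,5,1,4,3](1)
Move 4: P1 pit5 -> P1=[5,4,3,4,0,0](2) P2=[6,1,6,1,4,3](1)
Move 5: P1 pit1 -> P1=[5,0,4,5,1,0](9) P2=[0,1,6,1,4,3](1)
Move 6: P2 pit3 -> P1=[5,0,4,5,1,0](9) P2=[0,1,6,0,5,3](1)
Move 7: P2 pit5 -> P1=[6,1,4,5,1,0](9) P2=[0,1,6,0,5,0](2)
Move 8: P2 pit4 -> P1=[7,2,5,5,1,0](9) P2=[0,1,6,0,0,1](3)

Answer: 9 3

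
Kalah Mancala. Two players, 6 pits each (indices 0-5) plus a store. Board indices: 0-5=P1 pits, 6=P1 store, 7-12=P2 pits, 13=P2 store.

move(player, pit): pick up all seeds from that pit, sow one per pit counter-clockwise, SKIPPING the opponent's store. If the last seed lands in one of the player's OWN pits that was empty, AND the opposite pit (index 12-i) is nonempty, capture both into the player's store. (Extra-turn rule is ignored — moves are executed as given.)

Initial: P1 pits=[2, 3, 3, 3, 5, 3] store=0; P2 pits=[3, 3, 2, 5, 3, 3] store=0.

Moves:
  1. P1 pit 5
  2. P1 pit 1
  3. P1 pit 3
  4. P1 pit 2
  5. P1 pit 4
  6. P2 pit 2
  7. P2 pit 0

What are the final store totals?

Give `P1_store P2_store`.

Move 1: P1 pit5 -> P1=[2,3,3,3,5,0](1) P2=[4,4,2,5,3,3](0)
Move 2: P1 pit1 -> P1=[2,0,4,4,6,0](1) P2=[4,4,2,5,3,3](0)
Move 3: P1 pit3 -> P1=[2,0,4,0,7,1](2) P2=[5,4,2,5,3,3](0)
Move 4: P1 pit2 -> P1=[2,0,0,1,8,2](3) P2=[5,4,2,5,3,3](0)
Move 5: P1 pit4 -> P1=[2,0,0,1,0,3](4) P2=[6,5,3,6,4,4](0)
Move 6: P2 pit2 -> P1=[2,0,0,1,0,3](4) P2=[6,5,0,7,5,5](0)
Move 7: P2 pit0 -> P1=[2,0,0,1,0,3](4) P2=[0,6,1,8,6,6](1)

Answer: 4 1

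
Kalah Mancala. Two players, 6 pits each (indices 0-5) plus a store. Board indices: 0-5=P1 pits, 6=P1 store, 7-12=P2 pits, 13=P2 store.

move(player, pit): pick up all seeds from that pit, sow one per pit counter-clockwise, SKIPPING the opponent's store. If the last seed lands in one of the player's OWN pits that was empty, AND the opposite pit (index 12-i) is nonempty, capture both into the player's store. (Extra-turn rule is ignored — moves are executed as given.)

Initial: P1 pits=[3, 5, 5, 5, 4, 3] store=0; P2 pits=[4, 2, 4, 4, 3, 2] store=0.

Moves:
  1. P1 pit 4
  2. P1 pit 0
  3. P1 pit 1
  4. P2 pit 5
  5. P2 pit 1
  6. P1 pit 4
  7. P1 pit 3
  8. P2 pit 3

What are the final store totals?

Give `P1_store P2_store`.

Move 1: P1 pit4 -> P1=[3,5,5,5,0,4](1) P2=[5,3,4,4,3,2](0)
Move 2: P1 pit0 -> P1=[0,6,6,6,0,4](1) P2=[5,3,4,4,3,2](0)
Move 3: P1 pit1 -> P1=[0,0,7,7,1,5](2) P2=[6,3,4,4,3,2](0)
Move 4: P2 pit5 -> P1=[1,0,7,7,1,5](2) P2=[6,3,4,4,3,0](1)
Move 5: P2 pit1 -> P1=[1,0,7,7,1,5](2) P2=[6,0,5,5,4,0](1)
Move 6: P1 pit4 -> P1=[1,0,7,7,0,6](2) P2=[6,0,5,5,4,0](1)
Move 7: P1 pit3 -> P1=[1,0,7,0,1,7](3) P2=[7,1,6,6,4,0](1)
Move 8: P2 pit3 -> P1=[2,1,8,0,1,7](3) P2=[7,1,6,0,5,1](2)

Answer: 3 2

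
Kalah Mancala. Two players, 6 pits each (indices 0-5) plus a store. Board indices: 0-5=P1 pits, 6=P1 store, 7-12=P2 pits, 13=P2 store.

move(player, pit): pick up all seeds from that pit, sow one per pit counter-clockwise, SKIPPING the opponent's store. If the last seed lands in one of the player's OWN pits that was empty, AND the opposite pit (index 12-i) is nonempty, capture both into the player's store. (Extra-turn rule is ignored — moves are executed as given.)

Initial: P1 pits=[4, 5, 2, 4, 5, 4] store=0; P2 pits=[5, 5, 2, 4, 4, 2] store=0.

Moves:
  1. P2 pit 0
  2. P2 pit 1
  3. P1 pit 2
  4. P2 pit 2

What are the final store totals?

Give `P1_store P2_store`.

Move 1: P2 pit0 -> P1=[4,5,2,4,5,4](0) P2=[0,6,3,5,5,3](0)
Move 2: P2 pit1 -> P1=[5,5,2,4,5,4](0) P2=[0,0,4,6,6,4](1)
Move 3: P1 pit2 -> P1=[5,5,0,5,6,4](0) P2=[0,0,4,6,6,4](1)
Move 4: P2 pit2 -> P1=[5,5,0,5,6,4](0) P2=[0,0,0,7,7,5](2)

Answer: 0 2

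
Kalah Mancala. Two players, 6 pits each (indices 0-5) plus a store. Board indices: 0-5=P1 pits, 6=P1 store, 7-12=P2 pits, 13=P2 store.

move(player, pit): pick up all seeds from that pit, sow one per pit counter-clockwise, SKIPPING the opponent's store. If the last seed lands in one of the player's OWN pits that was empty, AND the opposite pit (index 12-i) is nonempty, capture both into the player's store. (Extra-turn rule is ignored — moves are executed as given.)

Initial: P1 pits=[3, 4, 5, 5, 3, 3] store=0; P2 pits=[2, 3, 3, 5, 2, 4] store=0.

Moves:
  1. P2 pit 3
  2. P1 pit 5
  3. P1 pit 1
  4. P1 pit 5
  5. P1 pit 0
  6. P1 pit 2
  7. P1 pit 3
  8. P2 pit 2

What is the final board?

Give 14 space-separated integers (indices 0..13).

Move 1: P2 pit3 -> P1=[4,5,5,5,3,3](0) P2=[2,3,3,0,3,5](1)
Move 2: P1 pit5 -> P1=[4,5,5,5,3,0](1) P2=[3,4,3,0,3,5](1)
Move 3: P1 pit1 -> P1=[4,0,6,6,4,1](2) P2=[3,4,3,0,3,5](1)
Move 4: P1 pit5 -> P1=[4,0,6,6,4,0](3) P2=[3,4,3,0,3,5](1)
Move 5: P1 pit0 -> P1=[0,1,7,7,5,0](3) P2=[3,4,3,0,3,5](1)
Move 6: P1 pit2 -> P1=[0,1,0,8,6,1](4) P2=[4,5,4,0,3,5](1)
Move 7: P1 pit3 -> P1=[0,1,0,0,7,2](5) P2=[5,6,5,1,4,5](1)
Move 8: P2 pit2 -> P1=[1,1,0,0,7,2](5) P2=[5,6,0,2,5,6](2)

Answer: 1 1 0 0 7 2 5 5 6 0 2 5 6 2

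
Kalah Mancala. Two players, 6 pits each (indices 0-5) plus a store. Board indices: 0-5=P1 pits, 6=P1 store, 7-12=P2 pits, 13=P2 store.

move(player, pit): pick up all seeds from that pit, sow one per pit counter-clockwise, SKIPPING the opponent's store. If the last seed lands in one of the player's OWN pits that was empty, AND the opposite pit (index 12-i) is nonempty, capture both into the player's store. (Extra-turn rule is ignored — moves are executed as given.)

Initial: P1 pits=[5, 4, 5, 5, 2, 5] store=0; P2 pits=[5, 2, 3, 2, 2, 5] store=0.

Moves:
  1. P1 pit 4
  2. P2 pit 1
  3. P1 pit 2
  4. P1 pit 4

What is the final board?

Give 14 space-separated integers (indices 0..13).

Move 1: P1 pit4 -> P1=[5,4,5,5,0,6](1) P2=[5,2,3,2,2,5](0)
Move 2: P2 pit1 -> P1=[5,4,5,5,0,6](1) P2=[5,0,4,3,2,5](0)
Move 3: P1 pit2 -> P1=[5,4,0,6,1,7](2) P2=[6,0,4,3,2,5](0)
Move 4: P1 pit4 -> P1=[5,4,0,6,0,8](2) P2=[6,0,4,3,2,5](0)

Answer: 5 4 0 6 0 8 2 6 0 4 3 2 5 0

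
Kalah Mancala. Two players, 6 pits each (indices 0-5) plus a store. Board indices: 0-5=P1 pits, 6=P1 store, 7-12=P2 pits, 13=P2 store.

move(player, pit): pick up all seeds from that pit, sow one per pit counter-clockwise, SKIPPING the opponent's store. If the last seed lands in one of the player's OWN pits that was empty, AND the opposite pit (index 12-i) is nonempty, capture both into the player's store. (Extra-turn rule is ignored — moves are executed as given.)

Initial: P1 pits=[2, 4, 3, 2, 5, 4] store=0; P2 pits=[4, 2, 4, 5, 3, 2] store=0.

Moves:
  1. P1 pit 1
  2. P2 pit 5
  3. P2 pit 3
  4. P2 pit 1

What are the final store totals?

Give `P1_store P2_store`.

Move 1: P1 pit1 -> P1=[2,0,4,3,6,5](0) P2=[4,2,4,5,3,2](0)
Move 2: P2 pit5 -> P1=[3,0,4,3,6,5](0) P2=[4,2,4,5,3,0](1)
Move 3: P2 pit3 -> P1=[4,1,4,3,6,5](0) P2=[4,2,4,0,4,1](2)
Move 4: P2 pit1 -> P1=[4,1,0,3,6,5](0) P2=[4,0,5,0,4,1](7)

Answer: 0 7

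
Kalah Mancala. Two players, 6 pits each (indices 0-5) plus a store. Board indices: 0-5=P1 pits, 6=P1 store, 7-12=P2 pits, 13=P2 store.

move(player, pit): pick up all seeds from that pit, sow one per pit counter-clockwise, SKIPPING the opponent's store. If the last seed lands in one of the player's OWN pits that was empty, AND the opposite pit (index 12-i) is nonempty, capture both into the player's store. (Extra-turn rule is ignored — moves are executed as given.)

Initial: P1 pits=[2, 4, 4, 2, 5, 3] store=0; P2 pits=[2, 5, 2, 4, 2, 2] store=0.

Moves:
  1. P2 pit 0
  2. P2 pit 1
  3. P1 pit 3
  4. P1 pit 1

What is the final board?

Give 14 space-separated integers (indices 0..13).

Answer: 3 0 5 1 7 5 0 0 0 4 5 3 3 1

Derivation:
Move 1: P2 pit0 -> P1=[2,4,4,2,5,3](0) P2=[0,6,3,4,2,2](0)
Move 2: P2 pit1 -> P1=[3,4,4,2,5,3](0) P2=[0,0,4,5,3,3](1)
Move 3: P1 pit3 -> P1=[3,4,4,0,6,4](0) P2=[0,0,4,5,3,3](1)
Move 4: P1 pit1 -> P1=[3,0,5,1,7,5](0) P2=[0,0,4,5,3,3](1)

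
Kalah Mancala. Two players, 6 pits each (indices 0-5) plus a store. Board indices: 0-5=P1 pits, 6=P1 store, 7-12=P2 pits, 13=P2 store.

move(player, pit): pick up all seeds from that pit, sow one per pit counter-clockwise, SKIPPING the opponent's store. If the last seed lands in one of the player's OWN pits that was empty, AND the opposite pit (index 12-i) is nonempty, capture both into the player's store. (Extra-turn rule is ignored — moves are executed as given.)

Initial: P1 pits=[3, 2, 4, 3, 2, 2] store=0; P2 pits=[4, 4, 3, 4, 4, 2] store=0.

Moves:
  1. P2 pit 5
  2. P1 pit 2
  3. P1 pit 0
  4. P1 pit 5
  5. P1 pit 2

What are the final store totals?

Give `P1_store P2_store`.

Move 1: P2 pit5 -> P1=[4,2,4,3,2,2](0) P2=[4,4,3,4,4,0](1)
Move 2: P1 pit2 -> P1=[4,2,0,4,3,3](1) P2=[4,4,3,4,4,0](1)
Move 3: P1 pit0 -> P1=[0,3,1,5,4,3](1) P2=[4,4,3,4,4,0](1)
Move 4: P1 pit5 -> P1=[0,3,1,5,4,0](2) P2=[5,5,3,4,4,0](1)
Move 5: P1 pit2 -> P1=[0,3,0,6,4,0](2) P2=[5,5,3,4,4,0](1)

Answer: 2 1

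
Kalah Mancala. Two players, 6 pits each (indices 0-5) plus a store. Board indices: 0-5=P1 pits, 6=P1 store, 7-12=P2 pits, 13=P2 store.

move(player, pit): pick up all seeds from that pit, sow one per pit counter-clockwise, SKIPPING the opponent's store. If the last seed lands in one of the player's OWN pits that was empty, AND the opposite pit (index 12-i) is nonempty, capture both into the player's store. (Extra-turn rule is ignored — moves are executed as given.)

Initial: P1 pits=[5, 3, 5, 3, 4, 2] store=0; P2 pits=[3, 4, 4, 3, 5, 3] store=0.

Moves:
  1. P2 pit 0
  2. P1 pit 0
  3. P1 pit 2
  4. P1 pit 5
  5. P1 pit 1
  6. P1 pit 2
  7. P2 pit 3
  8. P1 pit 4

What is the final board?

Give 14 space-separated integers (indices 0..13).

Answer: 1 0 0 7 0 1 6 1 8 7 1 7 4 1

Derivation:
Move 1: P2 pit0 -> P1=[5,3,5,3,4,2](0) P2=[0,5,5,4,5,3](0)
Move 2: P1 pit0 -> P1=[0,4,6,4,5,3](0) P2=[0,5,5,4,5,3](0)
Move 3: P1 pit2 -> P1=[0,4,0,5,6,4](1) P2=[1,6,5,4,5,3](0)
Move 4: P1 pit5 -> P1=[0,4,0,5,6,0](2) P2=[2,7,6,4,5,3](0)
Move 5: P1 pit1 -> P1=[0,0,1,6,7,0](5) P2=[0,7,6,4,5,3](0)
Move 6: P1 pit2 -> P1=[0,0,0,7,7,0](5) P2=[0,7,6,4,5,3](0)
Move 7: P2 pit3 -> P1=[1,0,0,7,7,0](5) P2=[0,7,6,0,6,4](1)
Move 8: P1 pit4 -> P1=[1,0,0,7,0,1](6) P2=[1,8,7,1,7,4](1)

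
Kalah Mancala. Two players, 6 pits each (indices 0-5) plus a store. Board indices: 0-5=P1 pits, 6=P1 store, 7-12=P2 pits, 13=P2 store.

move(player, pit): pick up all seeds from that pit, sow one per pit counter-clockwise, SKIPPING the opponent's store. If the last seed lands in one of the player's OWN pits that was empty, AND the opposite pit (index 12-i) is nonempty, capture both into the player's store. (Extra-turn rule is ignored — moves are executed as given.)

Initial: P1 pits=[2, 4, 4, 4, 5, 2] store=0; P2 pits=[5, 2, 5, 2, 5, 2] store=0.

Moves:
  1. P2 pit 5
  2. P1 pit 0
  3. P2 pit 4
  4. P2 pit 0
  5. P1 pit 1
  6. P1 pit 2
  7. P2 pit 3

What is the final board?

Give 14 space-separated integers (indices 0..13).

Answer: 1 0 0 7 7 4 2 2 4 7 0 2 3 3

Derivation:
Move 1: P2 pit5 -> P1=[3,4,4,4,5,2](0) P2=[5,2,5,2,5,0](1)
Move 2: P1 pit0 -> P1=[0,5,5,5,5,2](0) P2=[5,2,5,2,5,0](1)
Move 3: P2 pit4 -> P1=[1,6,6,5,5,2](0) P2=[5,2,5,2,0,1](2)
Move 4: P2 pit0 -> P1=[1,6,6,5,5,2](0) P2=[0,3,6,3,1,2](2)
Move 5: P1 pit1 -> P1=[1,0,7,6,6,3](1) P2=[1,3,6,3,1,2](2)
Move 6: P1 pit2 -> P1=[1,0,0,7,7,4](2) P2=[2,4,7,3,1,2](2)
Move 7: P2 pit3 -> P1=[1,0,0,7,7,4](2) P2=[2,4,7,0,2,3](3)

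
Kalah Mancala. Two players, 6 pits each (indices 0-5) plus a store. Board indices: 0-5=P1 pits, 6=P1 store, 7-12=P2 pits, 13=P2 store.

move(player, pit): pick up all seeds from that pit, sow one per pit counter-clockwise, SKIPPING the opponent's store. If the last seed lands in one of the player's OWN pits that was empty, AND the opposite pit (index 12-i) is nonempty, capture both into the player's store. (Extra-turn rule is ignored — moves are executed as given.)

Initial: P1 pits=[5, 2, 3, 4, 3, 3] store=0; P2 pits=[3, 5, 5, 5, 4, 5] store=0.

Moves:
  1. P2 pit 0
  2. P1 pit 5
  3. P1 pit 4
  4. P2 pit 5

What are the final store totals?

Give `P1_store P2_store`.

Answer: 2 1

Derivation:
Move 1: P2 pit0 -> P1=[5,2,3,4,3,3](0) P2=[0,6,6,6,4,5](0)
Move 2: P1 pit5 -> P1=[5,2,3,4,3,0](1) P2=[1,7,6,6,4,5](0)
Move 3: P1 pit4 -> P1=[5,2,3,4,0,1](2) P2=[2,7,6,6,4,5](0)
Move 4: P2 pit5 -> P1=[6,3,4,5,0,1](2) P2=[2,7,6,6,4,0](1)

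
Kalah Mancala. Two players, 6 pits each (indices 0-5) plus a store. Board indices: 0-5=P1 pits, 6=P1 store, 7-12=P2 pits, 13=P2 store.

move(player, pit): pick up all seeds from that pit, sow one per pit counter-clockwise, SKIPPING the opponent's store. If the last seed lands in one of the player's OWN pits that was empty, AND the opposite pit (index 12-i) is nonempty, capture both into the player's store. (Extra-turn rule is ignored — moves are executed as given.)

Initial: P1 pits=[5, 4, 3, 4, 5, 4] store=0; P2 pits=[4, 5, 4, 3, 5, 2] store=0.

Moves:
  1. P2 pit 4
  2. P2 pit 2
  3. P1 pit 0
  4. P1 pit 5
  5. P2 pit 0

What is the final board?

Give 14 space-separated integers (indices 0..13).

Move 1: P2 pit4 -> P1=[6,5,4,4,5,4](0) P2=[4,5,4,3,0,3](1)
Move 2: P2 pit2 -> P1=[6,5,4,4,5,4](0) P2=[4,5,0,4,1,4](2)
Move 3: P1 pit0 -> P1=[0,6,5,5,6,5](1) P2=[4,5,0,4,1,4](2)
Move 4: P1 pit5 -> P1=[0,6,5,5,6,0](2) P2=[5,6,1,5,1,4](2)
Move 5: P2 pit0 -> P1=[0,6,5,5,6,0](2) P2=[0,7,2,6,2,5](2)

Answer: 0 6 5 5 6 0 2 0 7 2 6 2 5 2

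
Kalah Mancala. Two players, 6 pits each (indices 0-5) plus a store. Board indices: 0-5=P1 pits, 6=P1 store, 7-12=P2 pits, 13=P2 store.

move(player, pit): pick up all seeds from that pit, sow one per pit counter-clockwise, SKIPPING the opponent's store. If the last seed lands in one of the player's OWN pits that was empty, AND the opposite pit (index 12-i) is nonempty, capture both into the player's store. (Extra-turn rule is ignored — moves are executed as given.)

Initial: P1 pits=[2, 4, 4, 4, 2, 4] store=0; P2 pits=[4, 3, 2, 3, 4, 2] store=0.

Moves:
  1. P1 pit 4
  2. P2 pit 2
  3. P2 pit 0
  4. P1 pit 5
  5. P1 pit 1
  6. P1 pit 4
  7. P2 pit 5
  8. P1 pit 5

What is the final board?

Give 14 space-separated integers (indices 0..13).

Answer: 3 0 5 5 0 0 5 0 5 2 6 6 0 1

Derivation:
Move 1: P1 pit4 -> P1=[2,4,4,4,0,5](1) P2=[4,3,2,3,4,2](0)
Move 2: P2 pit2 -> P1=[2,4,4,4,0,5](1) P2=[4,3,0,4,5,2](0)
Move 3: P2 pit0 -> P1=[2,4,4,4,0,5](1) P2=[0,4,1,5,6,2](0)
Move 4: P1 pit5 -> P1=[2,4,4,4,0,0](2) P2=[1,5,2,6,6,2](0)
Move 5: P1 pit1 -> P1=[2,0,5,5,1,0](4) P2=[0,5,2,6,6,2](0)
Move 6: P1 pit4 -> P1=[2,0,5,5,0,1](4) P2=[0,5,2,6,6,2](0)
Move 7: P2 pit5 -> P1=[3,0,5,5,0,1](4) P2=[0,5,2,6,6,0](1)
Move 8: P1 pit5 -> P1=[3,0,5,5,0,0](5) P2=[0,5,2,6,6,0](1)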